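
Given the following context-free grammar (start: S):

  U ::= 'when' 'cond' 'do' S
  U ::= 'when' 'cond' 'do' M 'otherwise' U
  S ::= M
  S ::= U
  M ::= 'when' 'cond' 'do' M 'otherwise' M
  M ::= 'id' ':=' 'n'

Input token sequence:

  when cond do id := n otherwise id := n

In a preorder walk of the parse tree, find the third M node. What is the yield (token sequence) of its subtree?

id := n

[S [M when cond do [M id := n] otherwise [M id := n]]]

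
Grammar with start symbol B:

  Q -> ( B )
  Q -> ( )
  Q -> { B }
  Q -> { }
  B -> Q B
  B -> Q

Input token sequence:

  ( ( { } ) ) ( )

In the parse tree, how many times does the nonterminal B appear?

[B [Q ( [B [Q ( [B [Q { }]] )]] )] [B [Q ( )]]]

4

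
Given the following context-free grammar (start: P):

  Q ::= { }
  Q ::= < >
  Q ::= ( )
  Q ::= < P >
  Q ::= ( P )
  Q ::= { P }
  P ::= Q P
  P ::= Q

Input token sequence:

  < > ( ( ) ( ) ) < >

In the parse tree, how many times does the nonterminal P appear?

5

[P [Q < >] [P [Q ( [P [Q ( )] [P [Q ( )]]] )] [P [Q < >]]]]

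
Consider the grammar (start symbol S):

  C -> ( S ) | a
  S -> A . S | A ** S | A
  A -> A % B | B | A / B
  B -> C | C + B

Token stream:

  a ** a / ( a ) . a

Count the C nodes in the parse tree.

[S [A [B [C a]]] ** [S [A [A [B [C a]]] / [B [C ( [S [A [B [C a]]]] )]]] . [S [A [B [C a]]]]]]

5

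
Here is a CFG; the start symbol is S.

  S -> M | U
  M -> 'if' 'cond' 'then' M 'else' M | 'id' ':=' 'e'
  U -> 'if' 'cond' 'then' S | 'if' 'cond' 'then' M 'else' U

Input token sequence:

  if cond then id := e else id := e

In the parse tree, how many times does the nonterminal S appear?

1

[S [M if cond then [M id := e] else [M id := e]]]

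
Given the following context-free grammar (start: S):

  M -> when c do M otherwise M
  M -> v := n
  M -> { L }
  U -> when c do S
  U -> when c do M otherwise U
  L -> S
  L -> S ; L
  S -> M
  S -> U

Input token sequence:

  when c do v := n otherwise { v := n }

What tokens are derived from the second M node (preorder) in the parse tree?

v := n

[S [M when c do [M v := n] otherwise [M { [L [S [M v := n]]] }]]]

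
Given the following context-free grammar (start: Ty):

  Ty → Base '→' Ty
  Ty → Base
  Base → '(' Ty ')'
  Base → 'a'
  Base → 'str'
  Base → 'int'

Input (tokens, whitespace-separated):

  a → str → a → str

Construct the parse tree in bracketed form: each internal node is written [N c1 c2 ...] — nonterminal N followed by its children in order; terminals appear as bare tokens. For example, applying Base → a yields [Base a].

[Ty [Base a] → [Ty [Base str] → [Ty [Base a] → [Ty [Base str]]]]]

Ty
Base → Ty
a → Ty
a → Base → Ty
a → str → Ty
a → str → Base → Ty
a → str → a → Ty
a → str → a → Base
a → str → a → str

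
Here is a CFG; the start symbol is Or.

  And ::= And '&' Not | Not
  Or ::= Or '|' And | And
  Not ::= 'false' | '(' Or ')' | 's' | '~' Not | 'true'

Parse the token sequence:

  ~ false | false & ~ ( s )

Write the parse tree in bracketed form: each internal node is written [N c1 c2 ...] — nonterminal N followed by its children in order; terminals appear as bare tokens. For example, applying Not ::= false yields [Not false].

[Or [Or [And [Not ~ [Not false]]]] | [And [And [Not false]] & [Not ~ [Not ( [Or [And [Not s]]] )]]]]

Or
Or | And
And | And
Not | And
~ Not | And
~ false | And
~ false | And & Not
~ false | Not & Not
~ false | false & Not
~ false | false & ~ Not
~ false | false & ~ ( Or )
~ false | false & ~ ( And )
~ false | false & ~ ( Not )
~ false | false & ~ ( s )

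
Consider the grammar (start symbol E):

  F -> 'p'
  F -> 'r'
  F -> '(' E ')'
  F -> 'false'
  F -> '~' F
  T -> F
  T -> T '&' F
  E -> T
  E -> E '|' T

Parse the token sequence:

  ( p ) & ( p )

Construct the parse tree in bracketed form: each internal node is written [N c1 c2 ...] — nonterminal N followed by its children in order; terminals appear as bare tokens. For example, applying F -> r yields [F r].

[E [T [T [F ( [E [T [F p]]] )]] & [F ( [E [T [F p]]] )]]]

E
T
T & F
F & F
( E ) & F
( T ) & F
( F ) & F
( p ) & F
( p ) & ( E )
( p ) & ( T )
( p ) & ( F )
( p ) & ( p )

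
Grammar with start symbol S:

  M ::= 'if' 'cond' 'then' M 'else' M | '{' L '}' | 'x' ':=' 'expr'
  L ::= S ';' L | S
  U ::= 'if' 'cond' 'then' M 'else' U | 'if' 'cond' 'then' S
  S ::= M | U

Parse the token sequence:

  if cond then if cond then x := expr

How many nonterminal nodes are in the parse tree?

6

[S [U if cond then [S [U if cond then [S [M x := expr]]]]]]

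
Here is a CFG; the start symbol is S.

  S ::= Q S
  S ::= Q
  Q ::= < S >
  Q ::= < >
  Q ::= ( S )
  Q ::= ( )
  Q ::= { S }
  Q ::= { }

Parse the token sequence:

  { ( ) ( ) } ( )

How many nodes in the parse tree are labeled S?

[S [Q { [S [Q ( )] [S [Q ( )]]] }] [S [Q ( )]]]

4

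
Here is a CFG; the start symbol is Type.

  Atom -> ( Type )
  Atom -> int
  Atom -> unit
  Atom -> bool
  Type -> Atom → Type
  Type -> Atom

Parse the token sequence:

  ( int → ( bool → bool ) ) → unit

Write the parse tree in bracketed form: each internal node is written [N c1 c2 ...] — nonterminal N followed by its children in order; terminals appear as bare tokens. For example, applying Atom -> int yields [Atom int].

[Type [Atom ( [Type [Atom int] → [Type [Atom ( [Type [Atom bool] → [Type [Atom bool]]] )]]] )] → [Type [Atom unit]]]

Type
Atom → Type
( Type ) → Type
( Atom → Type ) → Type
( int → Type ) → Type
( int → Atom ) → Type
( int → ( Type ) ) → Type
( int → ( Atom → Type ) ) → Type
( int → ( bool → Type ) ) → Type
( int → ( bool → Atom ) ) → Type
( int → ( bool → bool ) ) → Type
( int → ( bool → bool ) ) → Atom
( int → ( bool → bool ) ) → unit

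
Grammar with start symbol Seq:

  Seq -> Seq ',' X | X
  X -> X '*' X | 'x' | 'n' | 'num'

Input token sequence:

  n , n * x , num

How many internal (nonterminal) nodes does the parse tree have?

8

[Seq [Seq [Seq [X n]] , [X [X n] * [X x]]] , [X num]]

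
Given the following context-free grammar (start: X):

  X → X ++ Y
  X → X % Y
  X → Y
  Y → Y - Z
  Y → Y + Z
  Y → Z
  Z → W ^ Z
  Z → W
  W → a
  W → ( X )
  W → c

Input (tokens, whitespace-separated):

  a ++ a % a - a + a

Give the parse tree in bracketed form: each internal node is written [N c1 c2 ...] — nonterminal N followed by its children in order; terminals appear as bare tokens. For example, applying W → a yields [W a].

X
X % Y
X ++ Y % Y
Y ++ Y % Y
Z ++ Y % Y
W ++ Y % Y
a ++ Y % Y
a ++ Z % Y
a ++ W % Y
a ++ a % Y
a ++ a % Y + Z
a ++ a % Y - Z + Z
a ++ a % Z - Z + Z
a ++ a % W - Z + Z
a ++ a % a - Z + Z
a ++ a % a - W + Z
a ++ a % a - a + Z
a ++ a % a - a + W
a ++ a % a - a + a

[X [X [X [Y [Z [W a]]]] ++ [Y [Z [W a]]]] % [Y [Y [Y [Z [W a]]] - [Z [W a]]] + [Z [W a]]]]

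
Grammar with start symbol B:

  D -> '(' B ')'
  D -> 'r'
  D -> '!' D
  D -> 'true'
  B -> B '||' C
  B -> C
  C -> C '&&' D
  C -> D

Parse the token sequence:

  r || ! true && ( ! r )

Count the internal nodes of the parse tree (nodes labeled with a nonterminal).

13

[B [B [C [D r]]] || [C [C [D ! [D true]]] && [D ( [B [C [D ! [D r]]]] )]]]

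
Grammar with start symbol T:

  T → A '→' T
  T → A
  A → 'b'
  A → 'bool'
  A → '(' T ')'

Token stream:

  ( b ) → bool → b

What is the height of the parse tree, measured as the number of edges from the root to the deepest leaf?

4

[T [A ( [T [A b]] )] → [T [A bool] → [T [A b]]]]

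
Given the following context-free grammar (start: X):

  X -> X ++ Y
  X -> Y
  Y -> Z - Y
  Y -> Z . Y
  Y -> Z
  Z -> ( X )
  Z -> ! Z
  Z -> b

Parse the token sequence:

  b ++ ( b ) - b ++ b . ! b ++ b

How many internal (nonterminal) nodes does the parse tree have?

[X [X [X [X [Y [Z b]]] ++ [Y [Z ( [X [Y [Z b]]] )] - [Y [Z b]]]] ++ [Y [Z b] . [Y [Z ! [Z b]]]]] ++ [Y [Z b]]]

20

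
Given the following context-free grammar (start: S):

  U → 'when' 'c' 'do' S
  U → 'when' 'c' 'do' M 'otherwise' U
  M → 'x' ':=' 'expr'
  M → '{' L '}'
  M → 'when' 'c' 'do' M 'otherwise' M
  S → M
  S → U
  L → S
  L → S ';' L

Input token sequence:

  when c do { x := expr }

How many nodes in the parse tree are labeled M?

[S [U when c do [S [M { [L [S [M x := expr]]] }]]]]

2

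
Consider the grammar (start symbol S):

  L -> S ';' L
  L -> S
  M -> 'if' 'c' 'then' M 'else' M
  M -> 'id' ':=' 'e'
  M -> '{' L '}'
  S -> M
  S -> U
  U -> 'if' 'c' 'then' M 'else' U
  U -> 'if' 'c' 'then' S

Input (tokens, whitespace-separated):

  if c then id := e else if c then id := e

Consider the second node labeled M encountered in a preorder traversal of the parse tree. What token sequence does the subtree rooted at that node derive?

id := e

[S [U if c then [M id := e] else [U if c then [S [M id := e]]]]]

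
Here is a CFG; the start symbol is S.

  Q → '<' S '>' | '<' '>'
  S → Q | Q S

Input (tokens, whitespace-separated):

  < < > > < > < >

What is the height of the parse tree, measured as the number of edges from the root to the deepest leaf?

4

[S [Q < [S [Q < >]] >] [S [Q < >] [S [Q < >]]]]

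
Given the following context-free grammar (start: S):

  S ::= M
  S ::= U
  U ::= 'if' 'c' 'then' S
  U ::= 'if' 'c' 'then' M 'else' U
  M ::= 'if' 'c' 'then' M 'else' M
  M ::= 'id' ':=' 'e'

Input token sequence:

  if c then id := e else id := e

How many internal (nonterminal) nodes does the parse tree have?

4

[S [M if c then [M id := e] else [M id := e]]]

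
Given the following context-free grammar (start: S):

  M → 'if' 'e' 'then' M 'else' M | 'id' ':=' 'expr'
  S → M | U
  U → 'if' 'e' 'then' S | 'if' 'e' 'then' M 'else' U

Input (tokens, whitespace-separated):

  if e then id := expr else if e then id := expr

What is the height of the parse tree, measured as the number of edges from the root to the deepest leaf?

[S [U if e then [M id := expr] else [U if e then [S [M id := expr]]]]]

5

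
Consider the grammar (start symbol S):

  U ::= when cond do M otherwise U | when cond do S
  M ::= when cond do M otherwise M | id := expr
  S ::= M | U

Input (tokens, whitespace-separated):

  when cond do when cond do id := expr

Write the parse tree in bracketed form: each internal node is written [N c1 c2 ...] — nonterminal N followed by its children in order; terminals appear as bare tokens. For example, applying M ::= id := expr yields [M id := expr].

[S [U when cond do [S [U when cond do [S [M id := expr]]]]]]

S
U
when cond do S
when cond do U
when cond do when cond do S
when cond do when cond do M
when cond do when cond do id := expr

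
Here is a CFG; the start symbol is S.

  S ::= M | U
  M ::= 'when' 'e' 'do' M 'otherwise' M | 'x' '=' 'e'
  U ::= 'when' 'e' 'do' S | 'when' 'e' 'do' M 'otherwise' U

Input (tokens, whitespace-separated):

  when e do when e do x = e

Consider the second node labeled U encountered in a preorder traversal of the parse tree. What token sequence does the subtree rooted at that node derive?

when e do x = e

[S [U when e do [S [U when e do [S [M x = e]]]]]]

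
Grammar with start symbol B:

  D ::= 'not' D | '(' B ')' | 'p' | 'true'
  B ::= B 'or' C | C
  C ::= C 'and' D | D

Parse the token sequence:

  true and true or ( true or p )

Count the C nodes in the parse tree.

[B [B [C [C [D true]] and [D true]]] or [C [D ( [B [B [C [D true]]] or [C [D p]]] )]]]

5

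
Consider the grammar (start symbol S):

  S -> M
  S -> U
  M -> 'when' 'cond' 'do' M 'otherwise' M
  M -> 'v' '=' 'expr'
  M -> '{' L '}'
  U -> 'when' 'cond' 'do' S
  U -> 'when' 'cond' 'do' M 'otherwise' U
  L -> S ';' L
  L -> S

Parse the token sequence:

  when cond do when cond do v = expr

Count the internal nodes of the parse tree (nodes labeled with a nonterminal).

[S [U when cond do [S [U when cond do [S [M v = expr]]]]]]

6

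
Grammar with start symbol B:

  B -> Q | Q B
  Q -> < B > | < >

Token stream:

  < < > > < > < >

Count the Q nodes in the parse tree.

4

[B [Q < [B [Q < >]] >] [B [Q < >] [B [Q < >]]]]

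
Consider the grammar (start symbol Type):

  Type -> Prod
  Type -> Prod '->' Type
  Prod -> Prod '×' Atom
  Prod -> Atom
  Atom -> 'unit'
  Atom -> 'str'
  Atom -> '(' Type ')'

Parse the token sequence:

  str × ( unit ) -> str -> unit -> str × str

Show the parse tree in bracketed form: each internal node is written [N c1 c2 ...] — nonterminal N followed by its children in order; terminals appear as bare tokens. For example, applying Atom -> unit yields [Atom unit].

Type
Prod -> Type
Prod × Atom -> Type
Atom × Atom -> Type
str × Atom -> Type
str × ( Type ) -> Type
str × ( Prod ) -> Type
str × ( Atom ) -> Type
str × ( unit ) -> Type
str × ( unit ) -> Prod -> Type
str × ( unit ) -> Atom -> Type
str × ( unit ) -> str -> Type
str × ( unit ) -> str -> Prod -> Type
str × ( unit ) -> str -> Atom -> Type
str × ( unit ) -> str -> unit -> Type
str × ( unit ) -> str -> unit -> Prod
str × ( unit ) -> str -> unit -> Prod × Atom
str × ( unit ) -> str -> unit -> Atom × Atom
str × ( unit ) -> str -> unit -> str × Atom
str × ( unit ) -> str -> unit -> str × str

[Type [Prod [Prod [Atom str]] × [Atom ( [Type [Prod [Atom unit]]] )]] -> [Type [Prod [Atom str]] -> [Type [Prod [Atom unit]] -> [Type [Prod [Prod [Atom str]] × [Atom str]]]]]]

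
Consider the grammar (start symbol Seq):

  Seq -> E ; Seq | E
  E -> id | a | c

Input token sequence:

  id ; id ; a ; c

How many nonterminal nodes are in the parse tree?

[Seq [E id] ; [Seq [E id] ; [Seq [E a] ; [Seq [E c]]]]]

8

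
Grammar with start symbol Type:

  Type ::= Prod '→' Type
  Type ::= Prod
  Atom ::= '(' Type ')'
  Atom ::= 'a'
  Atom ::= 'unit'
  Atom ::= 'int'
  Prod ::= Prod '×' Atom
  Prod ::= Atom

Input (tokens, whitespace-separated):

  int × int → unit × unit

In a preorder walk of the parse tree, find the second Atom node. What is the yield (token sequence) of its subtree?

[Type [Prod [Prod [Atom int]] × [Atom int]] → [Type [Prod [Prod [Atom unit]] × [Atom unit]]]]

int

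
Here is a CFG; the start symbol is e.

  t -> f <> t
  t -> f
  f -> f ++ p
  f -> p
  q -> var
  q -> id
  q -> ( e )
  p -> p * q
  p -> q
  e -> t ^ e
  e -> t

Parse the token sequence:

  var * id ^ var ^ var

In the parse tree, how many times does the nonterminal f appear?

[e [t [f [p [p [q var]] * [q id]]]] ^ [e [t [f [p [q var]]]] ^ [e [t [f [p [q var]]]]]]]

3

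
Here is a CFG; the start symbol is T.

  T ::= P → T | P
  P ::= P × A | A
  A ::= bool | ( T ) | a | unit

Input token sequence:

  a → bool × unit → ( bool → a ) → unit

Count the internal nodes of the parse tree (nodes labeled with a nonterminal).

20

[T [P [A a]] → [T [P [P [A bool]] × [A unit]] → [T [P [A ( [T [P [A bool]] → [T [P [A a]]]] )]] → [T [P [A unit]]]]]]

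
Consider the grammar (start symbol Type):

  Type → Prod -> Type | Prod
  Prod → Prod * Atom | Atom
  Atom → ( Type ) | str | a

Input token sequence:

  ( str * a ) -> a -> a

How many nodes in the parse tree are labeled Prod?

[Type [Prod [Atom ( [Type [Prod [Prod [Atom str]] * [Atom a]]] )]] -> [Type [Prod [Atom a]] -> [Type [Prod [Atom a]]]]]

5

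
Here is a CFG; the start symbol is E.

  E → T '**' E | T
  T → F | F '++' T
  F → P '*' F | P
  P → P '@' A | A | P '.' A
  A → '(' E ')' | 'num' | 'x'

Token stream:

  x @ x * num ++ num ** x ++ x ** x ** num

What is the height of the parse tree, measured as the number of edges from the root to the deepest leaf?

[E [T [F [P [P [A x]] @ [A x]] * [F [P [A num]]]] ++ [T [F [P [A num]]]]] ** [E [T [F [P [A x]]] ++ [T [F [P [A x]]]]] ** [E [T [F [P [A x]]]] ** [E [T [F [P [A num]]]]]]]]

8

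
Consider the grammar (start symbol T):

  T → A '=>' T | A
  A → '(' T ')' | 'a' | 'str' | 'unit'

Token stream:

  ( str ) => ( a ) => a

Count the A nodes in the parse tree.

[T [A ( [T [A str]] )] => [T [A ( [T [A a]] )] => [T [A a]]]]

5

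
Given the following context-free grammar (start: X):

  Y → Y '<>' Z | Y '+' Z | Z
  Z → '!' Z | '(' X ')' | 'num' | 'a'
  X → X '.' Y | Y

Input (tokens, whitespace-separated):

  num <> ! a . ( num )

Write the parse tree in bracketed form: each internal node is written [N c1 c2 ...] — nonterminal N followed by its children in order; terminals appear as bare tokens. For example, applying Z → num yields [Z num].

X
X . Y
Y . Y
Y <> Z . Y
Z <> Z . Y
num <> Z . Y
num <> ! Z . Y
num <> ! a . Y
num <> ! a . Z
num <> ! a . ( X )
num <> ! a . ( Y )
num <> ! a . ( Z )
num <> ! a . ( num )

[X [X [Y [Y [Z num]] <> [Z ! [Z a]]]] . [Y [Z ( [X [Y [Z num]]] )]]]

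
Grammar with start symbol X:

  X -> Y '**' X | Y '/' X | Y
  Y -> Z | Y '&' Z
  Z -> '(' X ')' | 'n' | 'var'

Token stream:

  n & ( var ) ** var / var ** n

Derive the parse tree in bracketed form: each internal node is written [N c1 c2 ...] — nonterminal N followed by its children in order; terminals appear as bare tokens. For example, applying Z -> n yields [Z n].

[X [Y [Y [Z n]] & [Z ( [X [Y [Z var]]] )]] ** [X [Y [Z var]] / [X [Y [Z var]] ** [X [Y [Z n]]]]]]

X
Y ** X
Y & Z ** X
Z & Z ** X
n & Z ** X
n & ( X ) ** X
n & ( Y ) ** X
n & ( Z ) ** X
n & ( var ) ** X
n & ( var ) ** Y / X
n & ( var ) ** Z / X
n & ( var ) ** var / X
n & ( var ) ** var / Y ** X
n & ( var ) ** var / Z ** X
n & ( var ) ** var / var ** X
n & ( var ) ** var / var ** Y
n & ( var ) ** var / var ** Z
n & ( var ) ** var / var ** n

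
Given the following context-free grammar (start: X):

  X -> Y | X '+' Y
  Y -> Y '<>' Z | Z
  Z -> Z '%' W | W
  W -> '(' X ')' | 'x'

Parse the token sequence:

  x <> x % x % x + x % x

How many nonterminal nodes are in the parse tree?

[X [X [Y [Y [Z [W x]]] <> [Z [Z [Z [W x]] % [W x]] % [W x]]]] + [Y [Z [Z [W x]] % [W x]]]]

17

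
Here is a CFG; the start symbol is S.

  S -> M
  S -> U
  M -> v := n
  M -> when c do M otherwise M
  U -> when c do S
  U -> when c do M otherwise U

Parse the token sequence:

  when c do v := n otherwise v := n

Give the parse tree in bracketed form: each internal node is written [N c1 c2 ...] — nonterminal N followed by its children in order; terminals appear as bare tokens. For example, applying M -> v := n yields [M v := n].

[S [M when c do [M v := n] otherwise [M v := n]]]

S
M
when c do M otherwise M
when c do v := n otherwise M
when c do v := n otherwise v := n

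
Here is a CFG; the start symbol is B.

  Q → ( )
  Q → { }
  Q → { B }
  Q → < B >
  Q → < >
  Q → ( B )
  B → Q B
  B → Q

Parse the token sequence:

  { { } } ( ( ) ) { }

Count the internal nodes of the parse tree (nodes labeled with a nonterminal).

10

[B [Q { [B [Q { }]] }] [B [Q ( [B [Q ( )]] )] [B [Q { }]]]]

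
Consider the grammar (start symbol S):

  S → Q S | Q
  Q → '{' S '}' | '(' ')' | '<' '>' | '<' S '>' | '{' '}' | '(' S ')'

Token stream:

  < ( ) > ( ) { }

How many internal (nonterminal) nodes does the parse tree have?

[S [Q < [S [Q ( )]] >] [S [Q ( )] [S [Q { }]]]]

8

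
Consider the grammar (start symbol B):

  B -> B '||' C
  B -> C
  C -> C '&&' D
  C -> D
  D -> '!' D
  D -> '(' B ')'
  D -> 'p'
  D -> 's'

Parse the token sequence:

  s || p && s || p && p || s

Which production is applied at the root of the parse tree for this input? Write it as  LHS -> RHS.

[B [B [B [B [C [D s]]] || [C [C [D p]] && [D s]]] || [C [C [D p]] && [D p]]] || [C [D s]]]

B -> B '||' C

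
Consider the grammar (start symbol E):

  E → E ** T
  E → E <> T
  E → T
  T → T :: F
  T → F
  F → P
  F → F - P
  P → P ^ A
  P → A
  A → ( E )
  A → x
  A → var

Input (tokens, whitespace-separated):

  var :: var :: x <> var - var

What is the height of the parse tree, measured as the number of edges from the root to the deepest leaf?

[E [E [T [T [T [F [P [A var]]]] :: [F [P [A var]]]] :: [F [P [A x]]]]] <> [T [F [F [P [A var]]] - [P [A var]]]]]

8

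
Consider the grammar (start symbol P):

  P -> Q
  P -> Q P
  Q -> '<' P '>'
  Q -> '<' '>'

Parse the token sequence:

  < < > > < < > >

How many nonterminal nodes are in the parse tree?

[P [Q < [P [Q < >]] >] [P [Q < [P [Q < >]] >]]]

8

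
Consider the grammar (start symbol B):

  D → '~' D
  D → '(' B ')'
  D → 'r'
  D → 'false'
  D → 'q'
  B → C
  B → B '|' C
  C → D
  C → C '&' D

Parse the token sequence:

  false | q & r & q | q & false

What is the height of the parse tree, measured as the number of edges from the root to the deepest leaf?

6

[B [B [B [C [D false]]] | [C [C [C [D q]] & [D r]] & [D q]]] | [C [C [D q]] & [D false]]]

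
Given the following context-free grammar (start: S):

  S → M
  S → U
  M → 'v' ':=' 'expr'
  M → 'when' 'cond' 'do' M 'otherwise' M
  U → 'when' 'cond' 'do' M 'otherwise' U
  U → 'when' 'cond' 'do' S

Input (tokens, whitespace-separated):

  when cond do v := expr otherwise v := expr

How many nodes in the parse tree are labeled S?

1

[S [M when cond do [M v := expr] otherwise [M v := expr]]]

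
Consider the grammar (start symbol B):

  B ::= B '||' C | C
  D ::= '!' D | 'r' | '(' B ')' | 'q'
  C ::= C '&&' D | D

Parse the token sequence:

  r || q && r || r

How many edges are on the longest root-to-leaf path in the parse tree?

[B [B [B [C [D r]]] || [C [C [D q]] && [D r]]] || [C [D r]]]

5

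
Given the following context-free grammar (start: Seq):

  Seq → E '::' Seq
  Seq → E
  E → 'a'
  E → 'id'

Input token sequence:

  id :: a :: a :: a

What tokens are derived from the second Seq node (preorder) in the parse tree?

[Seq [E id] :: [Seq [E a] :: [Seq [E a] :: [Seq [E a]]]]]

a :: a :: a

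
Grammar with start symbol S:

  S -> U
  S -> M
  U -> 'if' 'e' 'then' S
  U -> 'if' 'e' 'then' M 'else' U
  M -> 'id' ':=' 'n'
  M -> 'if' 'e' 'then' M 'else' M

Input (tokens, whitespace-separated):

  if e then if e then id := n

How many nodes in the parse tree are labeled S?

[S [U if e then [S [U if e then [S [M id := n]]]]]]

3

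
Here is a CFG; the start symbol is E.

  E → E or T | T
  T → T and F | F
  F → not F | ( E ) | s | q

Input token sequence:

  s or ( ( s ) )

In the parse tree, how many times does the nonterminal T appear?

4

[E [E [T [F s]]] or [T [F ( [E [T [F ( [E [T [F s]]] )]]] )]]]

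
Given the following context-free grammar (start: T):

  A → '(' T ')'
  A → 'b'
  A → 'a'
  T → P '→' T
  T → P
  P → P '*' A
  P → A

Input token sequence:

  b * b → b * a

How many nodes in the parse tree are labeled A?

4

[T [P [P [A b]] * [A b]] → [T [P [P [A b]] * [A a]]]]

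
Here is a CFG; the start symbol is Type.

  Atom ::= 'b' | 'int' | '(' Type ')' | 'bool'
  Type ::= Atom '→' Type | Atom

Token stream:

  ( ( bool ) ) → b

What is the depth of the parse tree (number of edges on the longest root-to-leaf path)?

6

[Type [Atom ( [Type [Atom ( [Type [Atom bool]] )]] )] → [Type [Atom b]]]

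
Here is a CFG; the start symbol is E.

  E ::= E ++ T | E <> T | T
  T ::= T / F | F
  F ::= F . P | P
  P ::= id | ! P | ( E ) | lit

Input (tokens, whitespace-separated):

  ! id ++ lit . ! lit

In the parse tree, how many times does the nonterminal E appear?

[E [E [T [F [P ! [P id]]]]] ++ [T [F [F [P lit]] . [P ! [P lit]]]]]

2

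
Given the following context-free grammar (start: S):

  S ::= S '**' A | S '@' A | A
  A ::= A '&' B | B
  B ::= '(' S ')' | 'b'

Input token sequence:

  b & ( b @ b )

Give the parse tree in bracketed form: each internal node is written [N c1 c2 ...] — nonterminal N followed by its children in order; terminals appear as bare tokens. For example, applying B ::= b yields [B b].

S
A
A & B
B & B
b & B
b & ( S )
b & ( S @ A )
b & ( A @ A )
b & ( B @ A )
b & ( b @ A )
b & ( b @ B )
b & ( b @ b )

[S [A [A [B b]] & [B ( [S [S [A [B b]]] @ [A [B b]]] )]]]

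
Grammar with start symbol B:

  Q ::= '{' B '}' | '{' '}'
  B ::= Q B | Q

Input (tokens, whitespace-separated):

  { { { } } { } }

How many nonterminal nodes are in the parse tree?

[B [Q { [B [Q { [B [Q { }]] }] [B [Q { }]]] }]]

8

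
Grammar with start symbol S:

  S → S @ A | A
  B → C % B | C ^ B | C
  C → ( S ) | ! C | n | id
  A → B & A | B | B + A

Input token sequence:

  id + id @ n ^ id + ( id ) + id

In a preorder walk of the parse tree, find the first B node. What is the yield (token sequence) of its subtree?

id

[S [S [A [B [C id]] + [A [B [C id]]]]] @ [A [B [C n] ^ [B [C id]]] + [A [B [C ( [S [A [B [C id]]]] )]] + [A [B [C id]]]]]]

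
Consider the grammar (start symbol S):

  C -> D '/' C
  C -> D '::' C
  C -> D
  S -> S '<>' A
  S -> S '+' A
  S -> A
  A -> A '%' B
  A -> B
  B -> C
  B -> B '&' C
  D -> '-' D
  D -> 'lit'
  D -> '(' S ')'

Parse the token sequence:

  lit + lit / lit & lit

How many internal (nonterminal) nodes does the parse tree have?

[S [S [A [B [C [D lit]]]]] + [A [B [B [C [D lit] / [C [D lit]]]] & [C [D lit]]]]]

15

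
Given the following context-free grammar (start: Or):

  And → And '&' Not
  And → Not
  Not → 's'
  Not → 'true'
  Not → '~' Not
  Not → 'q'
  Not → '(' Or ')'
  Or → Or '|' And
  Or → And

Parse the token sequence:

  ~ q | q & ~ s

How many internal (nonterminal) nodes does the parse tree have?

10

[Or [Or [And [Not ~ [Not q]]]] | [And [And [Not q]] & [Not ~ [Not s]]]]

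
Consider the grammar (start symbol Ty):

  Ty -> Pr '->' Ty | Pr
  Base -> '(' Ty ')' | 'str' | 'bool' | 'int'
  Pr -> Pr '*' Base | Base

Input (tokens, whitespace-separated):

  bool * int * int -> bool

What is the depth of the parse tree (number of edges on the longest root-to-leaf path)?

5

[Ty [Pr [Pr [Pr [Base bool]] * [Base int]] * [Base int]] -> [Ty [Pr [Base bool]]]]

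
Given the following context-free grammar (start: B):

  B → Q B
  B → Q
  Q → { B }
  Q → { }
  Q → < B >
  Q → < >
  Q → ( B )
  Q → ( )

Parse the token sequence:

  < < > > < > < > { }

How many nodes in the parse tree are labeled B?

[B [Q < [B [Q < >]] >] [B [Q < >] [B [Q < >] [B [Q { }]]]]]

5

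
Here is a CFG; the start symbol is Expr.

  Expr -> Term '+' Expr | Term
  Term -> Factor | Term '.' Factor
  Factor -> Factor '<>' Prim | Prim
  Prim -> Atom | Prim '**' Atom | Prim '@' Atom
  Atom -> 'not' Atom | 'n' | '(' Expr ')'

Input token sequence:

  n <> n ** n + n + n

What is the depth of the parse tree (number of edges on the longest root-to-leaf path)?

7

[Expr [Term [Factor [Factor [Prim [Atom n]]] <> [Prim [Prim [Atom n]] ** [Atom n]]]] + [Expr [Term [Factor [Prim [Atom n]]]] + [Expr [Term [Factor [Prim [Atom n]]]]]]]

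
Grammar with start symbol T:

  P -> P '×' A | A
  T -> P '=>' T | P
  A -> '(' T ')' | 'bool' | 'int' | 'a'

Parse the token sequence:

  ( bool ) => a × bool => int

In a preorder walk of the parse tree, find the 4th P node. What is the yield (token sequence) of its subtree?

[T [P [A ( [T [P [A bool]]] )]] => [T [P [P [A a]] × [A bool]] => [T [P [A int]]]]]

a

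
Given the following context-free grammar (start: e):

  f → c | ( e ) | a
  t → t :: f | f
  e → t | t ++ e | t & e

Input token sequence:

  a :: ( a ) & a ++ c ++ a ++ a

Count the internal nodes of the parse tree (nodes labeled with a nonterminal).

[e [t [t [f a]] :: [f ( [e [t [f a]]] )]] & [e [t [f a]] ++ [e [t [f c]] ++ [e [t [f a]] ++ [e [t [f a]]]]]]]

20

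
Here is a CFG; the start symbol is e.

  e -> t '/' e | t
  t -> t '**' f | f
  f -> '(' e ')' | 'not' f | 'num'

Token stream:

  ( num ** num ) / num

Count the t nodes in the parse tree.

[e [t [f ( [e [t [t [f num]] ** [f num]]] )]] / [e [t [f num]]]]

4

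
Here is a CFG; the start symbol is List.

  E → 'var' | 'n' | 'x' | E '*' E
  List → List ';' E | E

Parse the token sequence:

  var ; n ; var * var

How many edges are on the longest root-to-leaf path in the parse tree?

[List [List [List [E var]] ; [E n]] ; [E [E var] * [E var]]]

4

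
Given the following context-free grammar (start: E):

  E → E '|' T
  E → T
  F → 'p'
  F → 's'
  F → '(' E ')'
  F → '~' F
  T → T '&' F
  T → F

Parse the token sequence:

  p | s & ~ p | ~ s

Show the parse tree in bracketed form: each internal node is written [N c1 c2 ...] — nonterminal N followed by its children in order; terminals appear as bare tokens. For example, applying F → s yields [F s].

[E [E [E [T [F p]]] | [T [T [F s]] & [F ~ [F p]]]] | [T [F ~ [F s]]]]

E
E | T
E | T | T
T | T | T
F | T | T
p | T | T
p | T & F | T
p | F & F | T
p | s & F | T
p | s & ~ F | T
p | s & ~ p | T
p | s & ~ p | F
p | s & ~ p | ~ F
p | s & ~ p | ~ s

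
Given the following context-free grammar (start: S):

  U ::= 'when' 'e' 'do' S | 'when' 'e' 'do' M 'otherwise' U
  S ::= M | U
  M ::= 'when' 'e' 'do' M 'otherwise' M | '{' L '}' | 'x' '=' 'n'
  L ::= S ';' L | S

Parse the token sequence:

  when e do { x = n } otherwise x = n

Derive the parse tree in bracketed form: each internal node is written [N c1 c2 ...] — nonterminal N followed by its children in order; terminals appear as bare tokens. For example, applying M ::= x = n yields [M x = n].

[S [M when e do [M { [L [S [M x = n]]] }] otherwise [M x = n]]]

S
M
when e do M otherwise M
when e do { L } otherwise M
when e do { S } otherwise M
when e do { M } otherwise M
when e do { x = n } otherwise M
when e do { x = n } otherwise x = n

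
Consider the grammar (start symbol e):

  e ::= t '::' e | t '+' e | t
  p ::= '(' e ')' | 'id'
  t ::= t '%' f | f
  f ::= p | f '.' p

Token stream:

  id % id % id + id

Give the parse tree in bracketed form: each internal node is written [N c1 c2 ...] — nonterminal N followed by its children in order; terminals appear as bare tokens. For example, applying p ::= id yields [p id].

[e [t [t [t [f [p id]]] % [f [p id]]] % [f [p id]]] + [e [t [f [p id]]]]]

e
t + e
t % f + e
t % f % f + e
f % f % f + e
p % f % f + e
id % f % f + e
id % p % f + e
id % id % f + e
id % id % p + e
id % id % id + e
id % id % id + t
id % id % id + f
id % id % id + p
id % id % id + id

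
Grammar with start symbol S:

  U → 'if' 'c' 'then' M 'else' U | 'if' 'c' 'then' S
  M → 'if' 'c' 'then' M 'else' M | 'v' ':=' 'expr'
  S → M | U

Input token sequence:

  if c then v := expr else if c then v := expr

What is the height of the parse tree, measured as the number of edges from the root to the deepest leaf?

5

[S [U if c then [M v := expr] else [U if c then [S [M v := expr]]]]]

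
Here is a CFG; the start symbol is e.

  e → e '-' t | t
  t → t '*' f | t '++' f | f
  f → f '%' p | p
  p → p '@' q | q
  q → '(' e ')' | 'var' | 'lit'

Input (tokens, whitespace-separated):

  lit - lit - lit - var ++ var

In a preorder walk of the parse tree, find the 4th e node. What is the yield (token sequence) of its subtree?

lit

[e [e [e [e [t [f [p [q lit]]]]] - [t [f [p [q lit]]]]] - [t [f [p [q lit]]]]] - [t [t [f [p [q var]]]] ++ [f [p [q var]]]]]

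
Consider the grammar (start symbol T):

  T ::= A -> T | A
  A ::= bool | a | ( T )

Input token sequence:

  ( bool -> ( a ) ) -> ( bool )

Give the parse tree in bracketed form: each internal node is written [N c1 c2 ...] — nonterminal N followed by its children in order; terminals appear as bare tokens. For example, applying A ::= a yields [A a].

[T [A ( [T [A bool] -> [T [A ( [T [A a]] )]]] )] -> [T [A ( [T [A bool]] )]]]

T
A -> T
( T ) -> T
( A -> T ) -> T
( bool -> T ) -> T
( bool -> A ) -> T
( bool -> ( T ) ) -> T
( bool -> ( A ) ) -> T
( bool -> ( a ) ) -> T
( bool -> ( a ) ) -> A
( bool -> ( a ) ) -> ( T )
( bool -> ( a ) ) -> ( A )
( bool -> ( a ) ) -> ( bool )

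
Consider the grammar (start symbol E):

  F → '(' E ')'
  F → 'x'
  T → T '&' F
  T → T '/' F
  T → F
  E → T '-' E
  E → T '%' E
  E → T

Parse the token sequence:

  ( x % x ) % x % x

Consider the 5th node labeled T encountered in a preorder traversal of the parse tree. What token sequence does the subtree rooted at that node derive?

[E [T [F ( [E [T [F x]] % [E [T [F x]]]] )]] % [E [T [F x]] % [E [T [F x]]]]]

x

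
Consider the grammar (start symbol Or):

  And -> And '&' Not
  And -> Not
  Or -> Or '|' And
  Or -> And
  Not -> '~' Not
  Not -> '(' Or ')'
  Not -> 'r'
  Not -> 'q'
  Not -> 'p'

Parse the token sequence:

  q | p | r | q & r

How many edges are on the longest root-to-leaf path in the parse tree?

[Or [Or [Or [Or [And [Not q]]] | [And [Not p]]] | [And [Not r]]] | [And [And [Not q]] & [Not r]]]

6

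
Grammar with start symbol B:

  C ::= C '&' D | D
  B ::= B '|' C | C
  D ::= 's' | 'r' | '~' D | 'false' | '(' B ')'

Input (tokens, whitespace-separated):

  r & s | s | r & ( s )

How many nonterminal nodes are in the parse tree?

[B [B [B [C [C [D r]] & [D s]]] | [C [D s]]] | [C [C [D r]] & [D ( [B [C [D s]]] )]]]

16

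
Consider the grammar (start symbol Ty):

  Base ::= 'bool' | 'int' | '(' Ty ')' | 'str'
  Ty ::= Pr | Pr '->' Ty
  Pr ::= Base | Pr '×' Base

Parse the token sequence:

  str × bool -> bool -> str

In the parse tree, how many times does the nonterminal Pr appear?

4

[Ty [Pr [Pr [Base str]] × [Base bool]] -> [Ty [Pr [Base bool]] -> [Ty [Pr [Base str]]]]]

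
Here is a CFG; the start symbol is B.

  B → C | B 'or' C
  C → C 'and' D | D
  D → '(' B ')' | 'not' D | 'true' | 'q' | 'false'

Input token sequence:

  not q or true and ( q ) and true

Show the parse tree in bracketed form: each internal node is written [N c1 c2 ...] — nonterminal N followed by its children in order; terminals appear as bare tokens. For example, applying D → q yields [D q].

B
B or C
C or C
D or C
not D or C
not q or C
not q or C and D
not q or C and D and D
not q or D and D and D
not q or true and D and D
not q or true and ( B ) and D
not q or true and ( C ) and D
not q or true and ( D ) and D
not q or true and ( q ) and D
not q or true and ( q ) and true

[B [B [C [D not [D q]]]] or [C [C [C [D true]] and [D ( [B [C [D q]]] )]] and [D true]]]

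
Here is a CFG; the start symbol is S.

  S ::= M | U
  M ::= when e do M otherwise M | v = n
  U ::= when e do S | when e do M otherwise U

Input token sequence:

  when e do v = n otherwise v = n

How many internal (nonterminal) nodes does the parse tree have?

4

[S [M when e do [M v = n] otherwise [M v = n]]]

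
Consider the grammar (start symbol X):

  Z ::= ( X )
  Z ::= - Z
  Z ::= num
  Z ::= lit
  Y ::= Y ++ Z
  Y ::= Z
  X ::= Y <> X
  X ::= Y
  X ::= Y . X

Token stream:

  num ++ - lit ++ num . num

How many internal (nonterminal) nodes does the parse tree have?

[X [Y [Y [Y [Z num]] ++ [Z - [Z lit]]] ++ [Z num]] . [X [Y [Z num]]]]

11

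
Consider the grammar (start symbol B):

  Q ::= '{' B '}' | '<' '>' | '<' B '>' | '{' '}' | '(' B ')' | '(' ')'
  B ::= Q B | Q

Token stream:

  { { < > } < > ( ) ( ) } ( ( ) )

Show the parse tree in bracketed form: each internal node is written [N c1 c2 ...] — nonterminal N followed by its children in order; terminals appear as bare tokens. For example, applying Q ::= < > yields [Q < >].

[B [Q { [B [Q { [B [Q < >]] }] [B [Q < >] [B [Q ( )] [B [Q ( )]]]]] }] [B [Q ( [B [Q ( )]] )]]]

B
Q B
{ B } B
{ Q B } B
{ { B } B } B
{ { Q } B } B
{ { < > } B } B
{ { < > } Q B } B
{ { < > } < > B } B
{ { < > } < > Q B } B
{ { < > } < > ( ) B } B
{ { < > } < > ( ) Q } B
{ { < > } < > ( ) ( ) } B
{ { < > } < > ( ) ( ) } Q
{ { < > } < > ( ) ( ) } ( B )
{ { < > } < > ( ) ( ) } ( Q )
{ { < > } < > ( ) ( ) } ( ( ) )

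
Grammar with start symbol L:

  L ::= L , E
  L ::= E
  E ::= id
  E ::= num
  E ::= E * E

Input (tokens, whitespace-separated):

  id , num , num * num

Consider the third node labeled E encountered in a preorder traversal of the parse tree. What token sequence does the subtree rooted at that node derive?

[L [L [L [E id]] , [E num]] , [E [E num] * [E num]]]

num * num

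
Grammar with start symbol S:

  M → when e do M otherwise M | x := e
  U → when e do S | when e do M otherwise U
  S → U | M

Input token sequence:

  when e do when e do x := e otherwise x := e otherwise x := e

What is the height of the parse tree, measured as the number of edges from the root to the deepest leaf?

4

[S [M when e do [M when e do [M x := e] otherwise [M x := e]] otherwise [M x := e]]]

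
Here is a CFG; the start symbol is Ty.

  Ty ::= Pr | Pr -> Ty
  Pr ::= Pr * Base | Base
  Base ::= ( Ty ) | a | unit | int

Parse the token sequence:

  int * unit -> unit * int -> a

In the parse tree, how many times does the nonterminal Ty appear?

[Ty [Pr [Pr [Base int]] * [Base unit]] -> [Ty [Pr [Pr [Base unit]] * [Base int]] -> [Ty [Pr [Base a]]]]]

3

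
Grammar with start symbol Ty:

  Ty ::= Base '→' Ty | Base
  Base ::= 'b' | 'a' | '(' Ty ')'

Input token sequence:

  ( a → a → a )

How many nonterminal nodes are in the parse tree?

8

[Ty [Base ( [Ty [Base a] → [Ty [Base a] → [Ty [Base a]]]] )]]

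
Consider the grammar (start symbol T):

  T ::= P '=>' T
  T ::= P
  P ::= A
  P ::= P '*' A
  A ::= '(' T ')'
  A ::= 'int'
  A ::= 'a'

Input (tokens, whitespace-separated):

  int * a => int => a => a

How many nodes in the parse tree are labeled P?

[T [P [P [A int]] * [A a]] => [T [P [A int]] => [T [P [A a]] => [T [P [A a]]]]]]

5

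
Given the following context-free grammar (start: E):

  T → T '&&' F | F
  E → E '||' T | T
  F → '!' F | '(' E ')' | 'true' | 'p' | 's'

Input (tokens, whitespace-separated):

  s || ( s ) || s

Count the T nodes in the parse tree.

[E [E [E [T [F s]]] || [T [F ( [E [T [F s]]] )]]] || [T [F s]]]

4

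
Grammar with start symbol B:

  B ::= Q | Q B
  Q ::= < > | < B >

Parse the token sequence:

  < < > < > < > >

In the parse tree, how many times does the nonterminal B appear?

[B [Q < [B [Q < >] [B [Q < >] [B [Q < >]]]] >]]

4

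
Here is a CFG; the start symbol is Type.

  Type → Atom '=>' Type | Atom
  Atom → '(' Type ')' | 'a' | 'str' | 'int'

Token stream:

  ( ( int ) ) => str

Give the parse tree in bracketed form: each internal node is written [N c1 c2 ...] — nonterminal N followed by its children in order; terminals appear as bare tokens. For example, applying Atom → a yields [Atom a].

Type
Atom => Type
( Type ) => Type
( Atom ) => Type
( ( Type ) ) => Type
( ( Atom ) ) => Type
( ( int ) ) => Type
( ( int ) ) => Atom
( ( int ) ) => str

[Type [Atom ( [Type [Atom ( [Type [Atom int]] )]] )] => [Type [Atom str]]]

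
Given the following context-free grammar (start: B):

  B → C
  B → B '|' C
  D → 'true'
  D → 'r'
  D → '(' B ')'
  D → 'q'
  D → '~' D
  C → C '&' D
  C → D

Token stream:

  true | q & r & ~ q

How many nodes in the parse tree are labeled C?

4

[B [B [C [D true]]] | [C [C [C [D q]] & [D r]] & [D ~ [D q]]]]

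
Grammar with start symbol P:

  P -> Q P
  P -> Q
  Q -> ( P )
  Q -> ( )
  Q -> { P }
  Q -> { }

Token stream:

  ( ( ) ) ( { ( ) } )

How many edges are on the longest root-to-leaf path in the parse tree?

7

[P [Q ( [P [Q ( )]] )] [P [Q ( [P [Q { [P [Q ( )]] }]] )]]]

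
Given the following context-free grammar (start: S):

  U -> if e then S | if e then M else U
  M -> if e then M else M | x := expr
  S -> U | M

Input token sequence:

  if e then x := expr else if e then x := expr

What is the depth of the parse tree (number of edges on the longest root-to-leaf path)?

5

[S [U if e then [M x := expr] else [U if e then [S [M x := expr]]]]]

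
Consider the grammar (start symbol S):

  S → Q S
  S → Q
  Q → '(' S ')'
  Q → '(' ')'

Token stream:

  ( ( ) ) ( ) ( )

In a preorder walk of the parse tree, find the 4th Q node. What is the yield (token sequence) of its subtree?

[S [Q ( [S [Q ( )]] )] [S [Q ( )] [S [Q ( )]]]]

( )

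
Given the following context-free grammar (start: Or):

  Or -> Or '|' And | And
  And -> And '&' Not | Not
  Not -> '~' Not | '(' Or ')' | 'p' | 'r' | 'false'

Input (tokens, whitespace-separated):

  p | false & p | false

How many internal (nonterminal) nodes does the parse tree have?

11

[Or [Or [Or [And [Not p]]] | [And [And [Not false]] & [Not p]]] | [And [Not false]]]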